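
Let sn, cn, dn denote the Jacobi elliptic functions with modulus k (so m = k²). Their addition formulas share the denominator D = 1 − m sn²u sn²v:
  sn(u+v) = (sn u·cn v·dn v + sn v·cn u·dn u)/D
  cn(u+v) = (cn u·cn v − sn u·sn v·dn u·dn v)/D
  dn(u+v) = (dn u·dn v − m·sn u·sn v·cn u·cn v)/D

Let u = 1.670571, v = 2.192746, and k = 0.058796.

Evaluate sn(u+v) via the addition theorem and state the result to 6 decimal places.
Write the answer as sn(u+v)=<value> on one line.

sn(u+v)=-0.658490

sn u = 0.9951778630538472, cn u = -0.09808680282065566, dn u = 0.9982866772430068
sn v = 0.8140857352373418, cn v = -0.5807447078390613, dn v = 0.9988538147404626
m = k² = 0.003456969616
D = 1 − m·sn²u·sn²v = 0.9977309855266943
sn(u+v) = (sn u·cn v·dn v + sn v·cn u·dn u)/D = -0.6569961024566887/0.9977309855266943 = -0.6584902263107181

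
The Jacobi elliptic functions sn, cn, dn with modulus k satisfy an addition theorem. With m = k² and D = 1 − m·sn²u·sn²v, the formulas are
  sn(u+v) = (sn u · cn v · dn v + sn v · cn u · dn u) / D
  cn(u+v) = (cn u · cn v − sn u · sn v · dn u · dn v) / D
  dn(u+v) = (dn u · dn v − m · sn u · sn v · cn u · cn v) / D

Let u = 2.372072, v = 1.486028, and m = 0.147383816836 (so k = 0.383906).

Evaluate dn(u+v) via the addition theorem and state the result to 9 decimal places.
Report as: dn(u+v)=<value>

dn(u+v)=0.977246939

sn u = 0.7713605525573381, cn u = -0.636398379915001, dn u = 0.9551476619323086
sn v = 0.9906669231596493, cn v = 0.1363049792098346, dn v = 0.9248537365857963
m = k² = 0.147383816836
D = 1 − m·sn²u·sn²v = 0.9139363074524804
dn(u+v) = (dn u·dn v − m·sn u·sn v·cn u·cn v)/D = 0.8931414591832721/0.9139363074524804 = 0.9772469393111516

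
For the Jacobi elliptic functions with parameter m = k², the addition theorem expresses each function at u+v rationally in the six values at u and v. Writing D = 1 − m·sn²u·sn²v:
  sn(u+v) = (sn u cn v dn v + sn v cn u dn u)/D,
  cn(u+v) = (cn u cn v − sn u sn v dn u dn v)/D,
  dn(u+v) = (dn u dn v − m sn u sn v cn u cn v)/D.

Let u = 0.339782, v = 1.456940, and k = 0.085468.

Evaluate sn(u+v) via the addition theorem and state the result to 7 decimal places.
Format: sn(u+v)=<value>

sn u = 0.3332375647150905, cn u = 0.9428428954299628, dn u = 0.9995943298149945
sn v = 0.9932434364148611, cn v = 0.1160494550560136, dn v = 0.9963902839311152
m = k² = 0.007304779024
D = 1 − m·sn²u·sn²v = 0.9991997486889446
sn(u+v) = (sn u·cn v·dn v + sn v·cn u·dn u)/D = 0.9746250611899393/0.9991997486889446 = 0.9754056308248177

sn(u+v)=0.9754056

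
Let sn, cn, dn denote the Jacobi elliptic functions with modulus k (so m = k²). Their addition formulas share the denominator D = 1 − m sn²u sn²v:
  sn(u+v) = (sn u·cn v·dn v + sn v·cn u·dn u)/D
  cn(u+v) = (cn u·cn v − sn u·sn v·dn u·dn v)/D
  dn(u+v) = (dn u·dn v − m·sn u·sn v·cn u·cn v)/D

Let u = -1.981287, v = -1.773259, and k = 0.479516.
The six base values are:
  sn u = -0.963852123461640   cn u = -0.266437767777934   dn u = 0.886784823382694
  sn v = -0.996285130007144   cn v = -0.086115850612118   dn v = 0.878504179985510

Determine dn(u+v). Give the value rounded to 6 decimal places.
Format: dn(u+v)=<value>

dn(u+v)=0.982241

m = k² = 0.229935594256
D = 1 − m·sn²u·sn²v = 0.7879714617194895
dn(u+v) = (dn u·dn v − m·sn u·sn v·cn u·cn v)/D = 0.7739780112537979/0.7879714617194895 = 0.9822411709744468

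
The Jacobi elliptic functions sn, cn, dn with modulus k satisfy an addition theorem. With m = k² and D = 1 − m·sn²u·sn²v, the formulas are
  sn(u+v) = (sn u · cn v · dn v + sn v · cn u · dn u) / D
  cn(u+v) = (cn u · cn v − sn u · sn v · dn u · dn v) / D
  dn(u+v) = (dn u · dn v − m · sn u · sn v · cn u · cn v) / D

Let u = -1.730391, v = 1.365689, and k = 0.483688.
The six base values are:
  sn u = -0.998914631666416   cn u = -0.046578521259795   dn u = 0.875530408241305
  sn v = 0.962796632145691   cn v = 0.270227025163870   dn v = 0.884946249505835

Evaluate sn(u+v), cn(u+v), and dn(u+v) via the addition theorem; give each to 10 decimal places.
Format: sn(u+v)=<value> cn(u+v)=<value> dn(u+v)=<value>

m = k² = 0.233954081344
D = 1 − m·sn²u·sn²v = 0.783600376991241
sn(u+v) = (sn u·cn v·dn v + sn v·cn u·dn u)/D = -0.2781405658393261/0.783600376991241 = -0.3549520572045808
cn(u+v) = (cn u·cn v − sn u·sn v·dn u·dn v)/D = 0.7325758503086179/0.783600376991241 = 0.9348845046775757
dn(u+v) = (dn u·dn v − m·sn u·sn v·cn u·cn v)/D = 0.7719652546497017/0.783600376991241 = 0.9851517142115038

sn(u+v)=-0.3549520572 cn(u+v)=0.9348845047 dn(u+v)=0.9851517142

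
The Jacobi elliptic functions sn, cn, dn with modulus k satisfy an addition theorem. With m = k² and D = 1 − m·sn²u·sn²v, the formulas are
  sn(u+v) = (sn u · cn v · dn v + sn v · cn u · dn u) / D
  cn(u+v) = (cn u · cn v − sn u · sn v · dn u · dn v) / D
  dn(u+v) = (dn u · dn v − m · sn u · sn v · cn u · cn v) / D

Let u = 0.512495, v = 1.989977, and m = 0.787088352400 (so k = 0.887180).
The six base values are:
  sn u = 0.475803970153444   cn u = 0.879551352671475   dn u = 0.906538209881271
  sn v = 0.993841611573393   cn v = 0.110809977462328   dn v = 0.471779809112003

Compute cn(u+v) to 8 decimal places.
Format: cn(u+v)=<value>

cn(u+v)=-0.12715862

m = k² = 0.7870883524
D = 1 − m·sn²u·sn²v = 0.8239994757159588
cn(u+v) = (cn u·cn v − sn u·sn v·dn u·dn v)/D = -0.1047786321413509/0.8239994757159588 = -0.1271586150589605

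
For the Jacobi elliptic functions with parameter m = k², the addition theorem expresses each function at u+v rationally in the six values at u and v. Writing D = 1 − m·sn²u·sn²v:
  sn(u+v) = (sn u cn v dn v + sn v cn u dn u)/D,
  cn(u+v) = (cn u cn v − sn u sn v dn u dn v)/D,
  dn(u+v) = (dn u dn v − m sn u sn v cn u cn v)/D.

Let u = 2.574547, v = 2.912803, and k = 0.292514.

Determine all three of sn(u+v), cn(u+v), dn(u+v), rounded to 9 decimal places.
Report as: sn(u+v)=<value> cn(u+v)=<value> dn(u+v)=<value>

sn(u+v)=-0.799998926 cn(u+v)=0.600001432 dn(u+v)=0.972233977

sn u = 0.5926003943559331, cn u = -0.8054965999985305, dn u = 0.9848613548401636
sn v = 0.2946182862834769, cn v = -0.9556150194442254, dn v = 0.9962795853503284
m = k² = 0.085564440196
D = 1 − m·sn²u·sn²v = 0.9973918258655274
sn(u+v) = (sn u·cn v·dn v + sn v·cn u·dn u)/D = -0.7979123896437769/0.9973918258655274 = -0.7999989261505686
cn(u+v) = (cn u·cn v − sn u·sn v·dn u·dn v)/D = 0.5984365235815142/0.9973918258655274 = 0.6000014317965725
dn(u+v) = (dn u·dn v − m·sn u·sn v·cn u·cn v)/D = 0.9696982211061611/0.9973918258655274 = 0.972233976616628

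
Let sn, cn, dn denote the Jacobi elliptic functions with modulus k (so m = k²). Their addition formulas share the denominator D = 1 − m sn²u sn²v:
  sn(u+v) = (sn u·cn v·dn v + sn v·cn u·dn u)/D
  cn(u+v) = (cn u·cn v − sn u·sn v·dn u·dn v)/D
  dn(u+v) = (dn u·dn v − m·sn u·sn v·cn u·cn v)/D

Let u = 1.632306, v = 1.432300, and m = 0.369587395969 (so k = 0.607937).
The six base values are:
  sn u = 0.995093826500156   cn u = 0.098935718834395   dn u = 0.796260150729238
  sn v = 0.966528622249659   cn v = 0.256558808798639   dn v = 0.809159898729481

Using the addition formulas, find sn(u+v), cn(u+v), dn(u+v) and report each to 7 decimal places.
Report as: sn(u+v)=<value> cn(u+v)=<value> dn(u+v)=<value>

sn(u+v)=0.4295883 cn(u+v)=-0.9030249 dn(u+v)=0.9652948

m = k² = 0.369587395969
D = 1 − m·sn²u·sn²v = 0.6581192445711207
sn(u+v) = (sn u·cn v·dn v + sn v·cn u·dn u)/D = 0.2827203354596186/0.6581192445711207 = 0.429588312136139
cn(u+v) = (cn u·cn v − sn u·sn v·dn u·dn v)/D = -0.5942980329703803/0.6581192445711207 = -0.9030248513058892
dn(u+v) = (dn u·dn v − m·sn u·sn v·cn u·cn v)/D = 0.635279094768385/0.6581192445711207 = 0.965294815504719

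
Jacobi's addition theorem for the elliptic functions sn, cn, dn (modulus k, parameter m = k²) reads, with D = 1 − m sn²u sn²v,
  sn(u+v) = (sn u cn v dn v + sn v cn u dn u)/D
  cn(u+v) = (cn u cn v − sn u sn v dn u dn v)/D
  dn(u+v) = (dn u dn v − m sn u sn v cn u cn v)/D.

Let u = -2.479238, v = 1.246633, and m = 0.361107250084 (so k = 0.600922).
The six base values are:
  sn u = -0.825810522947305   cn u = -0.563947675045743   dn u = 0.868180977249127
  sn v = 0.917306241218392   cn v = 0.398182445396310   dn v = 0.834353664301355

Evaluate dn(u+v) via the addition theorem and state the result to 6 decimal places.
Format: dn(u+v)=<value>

m = k² = 0.361107250084
D = 1 − m·sn²u·sn²v = 0.7927828339019
dn(u+v) = (dn u·dn v − m·sn u·sn v·cn u·cn v)/D = 0.6629440286409199/0.7927828339019 = 0.8362239951362942

dn(u+v)=0.836224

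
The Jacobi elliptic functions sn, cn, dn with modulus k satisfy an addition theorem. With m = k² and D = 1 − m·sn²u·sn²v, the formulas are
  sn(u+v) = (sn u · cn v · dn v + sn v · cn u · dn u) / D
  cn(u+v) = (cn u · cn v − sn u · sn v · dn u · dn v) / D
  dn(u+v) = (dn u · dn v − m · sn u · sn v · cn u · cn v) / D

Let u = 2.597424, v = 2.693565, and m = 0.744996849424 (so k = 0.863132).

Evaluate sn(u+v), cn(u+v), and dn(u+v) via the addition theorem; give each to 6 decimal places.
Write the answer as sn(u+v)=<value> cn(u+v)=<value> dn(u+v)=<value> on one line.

sn u = 0.973020579213625, cn u = -0.2307183400312636, dn u = 0.5428259780314417
sn v = 0.9594280079496658, cn v = -0.2819537152827322, dn v = 0.560561177567021
m = k² = 0.744996849424
D = 1 − m·sn²u·sn²v = 0.3507330861192249
sn(u+v) = (sn u·cn v·dn v + sn v·cn u·dn u)/D = -0.2739468229727741/0.3507330861192249 = -0.7810692341687181
cn(u+v) = (cn u·cn v − sn u·sn v·dn u·dn v)/D = -0.2190133235258514/0.3507330861192249 = -0.6244444342254099
dn(u+v) = (dn u·dn v − m·sn u·sn v·cn u·cn v)/D = 0.2590444403687994/0.3507330861192249 = 0.7385799932223737

sn(u+v)=-0.781069 cn(u+v)=-0.624444 dn(u+v)=0.738580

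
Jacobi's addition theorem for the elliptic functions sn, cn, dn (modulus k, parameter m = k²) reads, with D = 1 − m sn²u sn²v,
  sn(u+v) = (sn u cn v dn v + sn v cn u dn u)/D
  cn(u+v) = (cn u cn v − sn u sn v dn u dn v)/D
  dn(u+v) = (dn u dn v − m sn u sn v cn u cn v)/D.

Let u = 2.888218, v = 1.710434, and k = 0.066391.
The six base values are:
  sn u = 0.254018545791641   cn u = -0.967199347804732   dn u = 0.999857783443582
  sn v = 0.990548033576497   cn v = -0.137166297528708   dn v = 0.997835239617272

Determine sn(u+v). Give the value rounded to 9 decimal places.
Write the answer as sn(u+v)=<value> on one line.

m = k² = 0.004407764881
D = 1 − m·sn²u·sn²v = 0.9997209382254817
sn(u+v) = (sn u·cn v·dn v + sn v·cn u·dn u)/D = -0.99268851757113/0.9997209382254817 = -0.9929656163180554

sn(u+v)=-0.992965616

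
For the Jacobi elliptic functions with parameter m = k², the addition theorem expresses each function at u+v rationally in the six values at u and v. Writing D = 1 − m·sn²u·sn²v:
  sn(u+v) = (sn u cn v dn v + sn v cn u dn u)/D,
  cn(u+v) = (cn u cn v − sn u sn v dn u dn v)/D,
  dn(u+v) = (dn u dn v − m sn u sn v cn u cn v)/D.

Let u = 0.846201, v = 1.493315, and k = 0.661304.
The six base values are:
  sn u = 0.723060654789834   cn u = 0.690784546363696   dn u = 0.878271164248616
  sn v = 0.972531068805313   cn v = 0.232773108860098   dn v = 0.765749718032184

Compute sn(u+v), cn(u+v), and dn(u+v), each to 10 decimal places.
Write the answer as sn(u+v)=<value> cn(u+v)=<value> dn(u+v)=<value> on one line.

sn(u+v)=0.9172755010 cn(u+v)=-0.3982532551 dn(u+v)=0.7950087530

m = k² = 0.437322980416
D = 1 − m·sn²u·sn²v = 0.7837486993901121
sn(u+v) = (sn u·cn v·dn v + sn v·cn u·dn u)/D = 0.7189134809200236/0.7837486993901121 = 0.9172755010368232
cn(u+v) = (cn u·cn v − sn u·sn v·dn u·dn v)/D = -0.3121304707124045/0.7837486993901121 = -0.3982532550998736
dn(u+v) = (dn u·dn v − m·sn u·sn v·cn u·cn v)/D = 0.6230870762065694/0.7837486993901121 = 0.7950087530498432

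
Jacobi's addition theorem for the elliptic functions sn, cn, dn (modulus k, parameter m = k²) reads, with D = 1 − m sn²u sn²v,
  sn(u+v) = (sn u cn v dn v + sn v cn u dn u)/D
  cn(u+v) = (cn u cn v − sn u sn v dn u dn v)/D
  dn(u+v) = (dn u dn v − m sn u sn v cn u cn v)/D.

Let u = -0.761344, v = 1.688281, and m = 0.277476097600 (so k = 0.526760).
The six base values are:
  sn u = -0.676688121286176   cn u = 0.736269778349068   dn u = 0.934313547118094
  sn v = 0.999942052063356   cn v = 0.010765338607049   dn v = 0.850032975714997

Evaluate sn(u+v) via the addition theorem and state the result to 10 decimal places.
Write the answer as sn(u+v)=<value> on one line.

sn(u+v)=0.7808804242

m = k² = 0.2774760976
D = 1 − m·sn²u·sn²v = 0.8729565294222843
sn(u+v) = (sn u·cn v·dn v + sn v·cn u·dn u)/D = 0.681674664999687/0.8729565294222843 = 0.7808804241957087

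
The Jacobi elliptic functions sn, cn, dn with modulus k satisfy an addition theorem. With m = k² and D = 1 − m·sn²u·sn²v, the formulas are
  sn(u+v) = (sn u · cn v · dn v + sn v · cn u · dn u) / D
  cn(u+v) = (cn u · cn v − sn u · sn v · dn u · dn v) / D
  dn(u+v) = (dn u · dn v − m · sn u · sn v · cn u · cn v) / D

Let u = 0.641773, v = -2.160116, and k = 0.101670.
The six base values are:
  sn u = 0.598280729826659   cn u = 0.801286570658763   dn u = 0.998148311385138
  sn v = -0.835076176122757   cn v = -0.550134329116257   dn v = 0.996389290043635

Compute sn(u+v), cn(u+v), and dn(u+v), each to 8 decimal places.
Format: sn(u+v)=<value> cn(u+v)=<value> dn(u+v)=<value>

sn(u+v)=-0.99841874 cn(u+v)=0.05621405 dn(u+v)=0.99483460

m = k² = 0.0103367889
D = 1 − m·sn²u·sn²v = 0.9974198327145526
sn(u+v) = (sn u·cn v·dn v + sn v·cn u·dn u)/D = -0.99584265288322/0.9974198327145526 = -0.998418740254001
cn(u+v) = (cn u·cn v − sn u·sn v·dn u·dn v)/D = 0.05606900561661995/0.9974198327145526 = 0.05621404726234886
dn(u+v) = (dn u·dn v − m·sn u·sn v·cn u·cn v)/D = 0.992267757399752/0.9974198327145526 = 0.9948345970815732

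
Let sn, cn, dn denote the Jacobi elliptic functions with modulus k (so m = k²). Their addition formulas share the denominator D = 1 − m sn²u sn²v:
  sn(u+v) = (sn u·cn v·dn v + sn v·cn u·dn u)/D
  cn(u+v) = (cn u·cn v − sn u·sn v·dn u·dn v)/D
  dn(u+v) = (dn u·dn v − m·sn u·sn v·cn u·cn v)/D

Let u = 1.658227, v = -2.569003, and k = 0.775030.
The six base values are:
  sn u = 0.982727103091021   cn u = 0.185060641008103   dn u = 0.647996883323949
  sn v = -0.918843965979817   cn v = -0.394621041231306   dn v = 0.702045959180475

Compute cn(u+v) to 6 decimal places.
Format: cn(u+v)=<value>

m = k² = 0.6006715009
D = 1 − m·sn²u·sn²v = 0.5102364838648398
cn(u+v) = (cn u·cn v − sn u·sn v·dn u·dn v)/D = 0.3377548394975534/0.5102364838648398 = 0.6619574455734602

cn(u+v)=0.661957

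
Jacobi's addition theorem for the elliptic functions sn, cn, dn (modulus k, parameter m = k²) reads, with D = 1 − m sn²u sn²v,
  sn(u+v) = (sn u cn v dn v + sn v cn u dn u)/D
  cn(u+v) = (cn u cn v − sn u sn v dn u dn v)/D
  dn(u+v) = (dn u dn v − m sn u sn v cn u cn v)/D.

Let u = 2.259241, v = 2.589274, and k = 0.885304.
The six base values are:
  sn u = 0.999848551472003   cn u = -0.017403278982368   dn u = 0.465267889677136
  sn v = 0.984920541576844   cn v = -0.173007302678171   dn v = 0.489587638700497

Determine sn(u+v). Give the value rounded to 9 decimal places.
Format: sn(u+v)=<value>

m = k² = 0.783763172416
D = 1 − m·sn²u·sn²v = 0.2399263323558067
sn(u+v) = (sn u·cn v·dn v + sn v·cn u·dn u)/D = -0.09266449445967048/0.2399263323558067 = -0.3862206100923121

sn(u+v)=-0.386220610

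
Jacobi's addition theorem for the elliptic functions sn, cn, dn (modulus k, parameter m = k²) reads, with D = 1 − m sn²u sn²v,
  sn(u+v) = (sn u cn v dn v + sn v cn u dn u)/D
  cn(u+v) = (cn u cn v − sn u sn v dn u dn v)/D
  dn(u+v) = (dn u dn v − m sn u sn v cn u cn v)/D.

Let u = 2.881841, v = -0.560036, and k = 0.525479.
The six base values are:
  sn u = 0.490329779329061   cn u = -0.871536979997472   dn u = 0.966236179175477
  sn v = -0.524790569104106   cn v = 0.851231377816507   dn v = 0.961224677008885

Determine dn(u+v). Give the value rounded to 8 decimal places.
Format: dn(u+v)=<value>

m = k² = 0.276128179441
D = 1 − m·sn²u·sn²v = 0.9817165009503639
dn(u+v) = (dn u·dn v − m·sn u·sn v·cn u·cn v)/D = 0.8760569704646108/0.9817165009503639 = 0.8923726652414745

dn(u+v)=0.89237267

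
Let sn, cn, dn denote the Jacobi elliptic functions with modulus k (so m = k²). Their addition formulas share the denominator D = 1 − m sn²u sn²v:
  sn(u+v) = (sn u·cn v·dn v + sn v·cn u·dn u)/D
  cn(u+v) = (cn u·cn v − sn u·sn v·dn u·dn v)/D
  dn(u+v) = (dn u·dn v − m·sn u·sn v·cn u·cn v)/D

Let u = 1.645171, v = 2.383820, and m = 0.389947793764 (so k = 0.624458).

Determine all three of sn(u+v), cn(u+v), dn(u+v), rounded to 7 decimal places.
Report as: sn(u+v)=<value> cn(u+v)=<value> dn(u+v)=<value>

sn u = 0.9951943438905976, cn u = 0.0979194459142967, dn u = 0.7834482182299081
sn v = 0.8822400135182846, cn v = -0.4707999134953798, dn v = 0.8345568479280778
m = k² = 0.389947793764
D = 1 − m·sn²u·sn²v = 0.6993952991062677
sn(u+v) = (sn u·cn v·dn v + sn v·cn u·dn u)/D = -0.3233402250694396/0.6993952991062677 = -0.4623139810671083
cn(u+v) = (cn u·cn v − sn u·sn v·dn u·dn v)/D = -0.6201652064280854/0.6993952991062677 = -0.8867162922321217
dn(u+v) = (dn u·dn v − m·sn u·sn v·cn u·cn v)/D = 0.6696156890850525/0.6993952991062677 = 0.9574209176709231

sn(u+v)=-0.4623140 cn(u+v)=-0.8867163 dn(u+v)=0.9574209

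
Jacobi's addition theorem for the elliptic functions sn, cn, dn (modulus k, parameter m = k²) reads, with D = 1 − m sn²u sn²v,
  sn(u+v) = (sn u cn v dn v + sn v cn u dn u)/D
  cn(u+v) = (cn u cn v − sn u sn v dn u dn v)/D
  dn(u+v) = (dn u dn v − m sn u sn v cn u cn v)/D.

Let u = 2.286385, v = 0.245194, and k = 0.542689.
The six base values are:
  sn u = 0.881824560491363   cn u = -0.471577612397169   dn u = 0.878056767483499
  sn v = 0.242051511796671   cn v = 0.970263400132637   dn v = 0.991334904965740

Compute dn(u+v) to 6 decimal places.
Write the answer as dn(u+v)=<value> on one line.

dn(u+v)=0.911441

m = k² = 0.294511350721
D = 1 − m·sn²u·sn²v = 0.9865821782650965
dn(u+v) = (dn u·dn v − m·sn u·sn v·cn u·cn v)/D = 0.8992113668541893/0.9865821782650965 = 0.9114409186221582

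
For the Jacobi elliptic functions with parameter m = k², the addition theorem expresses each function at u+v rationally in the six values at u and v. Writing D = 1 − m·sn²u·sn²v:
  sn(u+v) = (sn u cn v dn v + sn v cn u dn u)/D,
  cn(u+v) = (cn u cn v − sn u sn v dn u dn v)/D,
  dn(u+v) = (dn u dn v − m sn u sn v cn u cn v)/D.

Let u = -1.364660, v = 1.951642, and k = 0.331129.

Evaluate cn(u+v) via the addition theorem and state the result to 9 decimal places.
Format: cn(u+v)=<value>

cn(u+v)=0.834518892

sn u = -0.9717822942058065, cn u = 0.2358795723840861, dn u = 0.9468126642349312
sn v = 0.9502830834233544, cn v = -0.3113873172744871, dn v = 0.9492023639578965
m = k² = 0.109646414641
D = 1 − m·sn²u·sn²v = 0.9064942333174617
cn(u+v) = (cn u·cn v − sn u·sn v·dn u·dn v)/D = 0.7564865633777572/0.9064942333174617 = 0.8345188922043914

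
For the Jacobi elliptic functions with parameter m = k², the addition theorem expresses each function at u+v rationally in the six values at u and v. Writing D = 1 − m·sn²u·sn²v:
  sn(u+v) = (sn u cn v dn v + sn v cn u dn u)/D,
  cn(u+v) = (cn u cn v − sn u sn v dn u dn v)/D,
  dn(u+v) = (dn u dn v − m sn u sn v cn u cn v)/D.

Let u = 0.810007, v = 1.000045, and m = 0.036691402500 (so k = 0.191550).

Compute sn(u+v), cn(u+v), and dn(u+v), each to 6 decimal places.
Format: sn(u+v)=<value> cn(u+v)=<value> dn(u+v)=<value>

sn u = 0.7223257230749687, cn u = 0.6915529985360656, dn u = 0.9903817937850871
sn v = 0.8387831278189487, cn v = 0.5444656687857015, dn v = 0.9870083596196733
m = k² = 0.0366914025
D = 1 − m·sn²u·sn²v = 0.9865311707670836
sn(u+v) = (sn u·cn v·dn v + sn v·cn u·dn u)/D = 0.9626560070632061/0.9865311707670836 = 0.9757988754827552
cn(u+v) = (cn u·cn v − sn u·sn v·dn u·dn v)/D = -0.2157247388692293/0.9865311707670836 = -0.2186699673173947
dn(u+v) = (dn u·dn v − m·sn u·sn v·cn u·cn v)/D = 0.9691447706497479/0.9865311707670836 = 0.98237622831135

sn(u+v)=0.975799 cn(u+v)=-0.218670 dn(u+v)=0.982376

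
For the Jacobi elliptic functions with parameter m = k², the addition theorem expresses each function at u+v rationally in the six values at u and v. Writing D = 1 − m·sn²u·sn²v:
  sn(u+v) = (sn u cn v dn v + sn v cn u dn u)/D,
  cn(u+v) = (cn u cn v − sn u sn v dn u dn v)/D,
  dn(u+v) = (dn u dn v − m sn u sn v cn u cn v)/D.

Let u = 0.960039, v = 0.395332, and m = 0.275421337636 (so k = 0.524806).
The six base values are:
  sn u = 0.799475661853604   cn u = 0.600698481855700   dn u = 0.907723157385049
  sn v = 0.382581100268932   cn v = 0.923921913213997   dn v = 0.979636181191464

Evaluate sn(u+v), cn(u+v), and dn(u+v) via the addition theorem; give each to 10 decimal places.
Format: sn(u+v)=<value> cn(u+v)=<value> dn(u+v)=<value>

m = k² = 0.275421337636
D = 1 − m·sn²u·sn²v = 0.9742335195064167
sn(u+v) = (sn u·cn v·dn v + sn v·cn u·dn u)/D = 0.9322204872863322/0.9742335195064167 = 0.9568758091577779
cn(u+v) = (cn u·cn v − sn u·sn v·dn u·dn v)/D = 0.2830122146012304/0.9742335195064167 = 0.2904973078165233
dn(u+v) = (dn u·dn v − m·sn u·sn v·cn u·cn v)/D = 0.8424845151157398/0.9742335195064167 = 0.8647665043824135

sn(u+v)=0.9568758092 cn(u+v)=0.2904973078 dn(u+v)=0.8647665044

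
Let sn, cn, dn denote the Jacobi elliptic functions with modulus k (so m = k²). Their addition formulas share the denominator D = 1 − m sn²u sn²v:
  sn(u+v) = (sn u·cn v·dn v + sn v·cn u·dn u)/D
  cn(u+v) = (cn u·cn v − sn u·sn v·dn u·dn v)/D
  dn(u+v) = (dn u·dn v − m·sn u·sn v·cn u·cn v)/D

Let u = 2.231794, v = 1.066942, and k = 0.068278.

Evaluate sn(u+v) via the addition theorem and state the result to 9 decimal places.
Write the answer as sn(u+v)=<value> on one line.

sn u = 0.7913223821411908, cn u = -0.6113991229323045, dn u = 0.9985393176374023
sn v = 0.875365502656131, cn v = 0.4834617221244916, dn v = 0.9982122828219465
m = k² = 0.004661885284
D = 1 − m·sn²u·sn²v = 0.997763096047617
sn(u+v) = (sn u·cn v·dn v + sn v·cn u·dn u)/D = -0.1525257993593952/0.997763096047617 = -0.152867749833189

sn(u+v)=-0.152867750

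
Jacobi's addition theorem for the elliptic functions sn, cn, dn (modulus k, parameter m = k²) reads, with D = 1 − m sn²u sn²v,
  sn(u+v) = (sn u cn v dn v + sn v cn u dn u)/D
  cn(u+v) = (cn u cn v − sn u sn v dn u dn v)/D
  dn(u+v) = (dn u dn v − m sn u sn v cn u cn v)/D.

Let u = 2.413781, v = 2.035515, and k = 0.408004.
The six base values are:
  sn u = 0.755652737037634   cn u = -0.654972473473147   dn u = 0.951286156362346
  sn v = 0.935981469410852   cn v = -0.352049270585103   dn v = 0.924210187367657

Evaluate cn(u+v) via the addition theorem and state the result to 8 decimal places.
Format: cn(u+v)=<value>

cn(u+v)=-0.42678724

m = k² = 0.166467264016
D = 1 − m·sn²u·sn²v = 0.9167262998238822
cn(u+v) = (cn u·cn v − sn u·sn v·dn u·dn v)/D = -0.3912470860100418/0.9167262998238822 = -0.4267872385522337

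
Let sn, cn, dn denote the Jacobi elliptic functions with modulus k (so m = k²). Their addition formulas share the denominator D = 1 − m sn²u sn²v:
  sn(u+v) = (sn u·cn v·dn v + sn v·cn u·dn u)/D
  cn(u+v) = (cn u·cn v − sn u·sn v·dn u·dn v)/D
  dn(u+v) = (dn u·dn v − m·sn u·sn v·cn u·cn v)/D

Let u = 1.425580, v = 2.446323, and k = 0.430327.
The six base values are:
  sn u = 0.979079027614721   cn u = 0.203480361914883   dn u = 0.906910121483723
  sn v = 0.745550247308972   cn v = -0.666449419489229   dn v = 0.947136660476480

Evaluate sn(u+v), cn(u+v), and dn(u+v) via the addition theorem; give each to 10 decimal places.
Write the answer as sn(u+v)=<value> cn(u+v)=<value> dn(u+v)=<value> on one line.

m = k² = 0.185181326929
D = 1 − m·sn²u·sn²v = 0.901329682731388
sn(u+v) = (sn u·cn v·dn v + sn v·cn u·dn u)/D = -0.4804303194624142/0.901329682731388 = -0.533023963003769
cn(u+v) = (cn u·cn v − sn u·sn v·dn u·dn v)/D = -0.7626151749827086/0.901329682731388 = -0.8461001447014158
dn(u+v) = (dn u·dn v − m·sn u·sn v·cn u·cn v)/D = 0.8772986294947744/0.901329682731388 = 0.9733382205234937

sn(u+v)=-0.5330239630 cn(u+v)=-0.8461001447 dn(u+v)=0.9733382205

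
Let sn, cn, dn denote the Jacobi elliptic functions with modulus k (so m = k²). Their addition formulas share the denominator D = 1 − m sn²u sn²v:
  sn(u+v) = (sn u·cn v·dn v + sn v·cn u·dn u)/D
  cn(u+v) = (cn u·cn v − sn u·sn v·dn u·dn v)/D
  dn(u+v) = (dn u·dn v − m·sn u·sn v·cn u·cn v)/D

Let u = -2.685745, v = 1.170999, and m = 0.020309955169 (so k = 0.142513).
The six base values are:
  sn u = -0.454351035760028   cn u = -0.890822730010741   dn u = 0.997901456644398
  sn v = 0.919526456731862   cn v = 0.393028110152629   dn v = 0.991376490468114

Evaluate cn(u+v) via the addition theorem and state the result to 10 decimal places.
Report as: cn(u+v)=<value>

m = k² = 0.020309955169
D = 1 − m·sn²u·sn²v = 0.9964549654818359
cn(u+v) = (cn u·cn v − sn u·sn v·dn u·dn v)/D = 0.06319744172740256/0.9964549654818359 = 0.06342227588463411

cn(u+v)=0.0634222759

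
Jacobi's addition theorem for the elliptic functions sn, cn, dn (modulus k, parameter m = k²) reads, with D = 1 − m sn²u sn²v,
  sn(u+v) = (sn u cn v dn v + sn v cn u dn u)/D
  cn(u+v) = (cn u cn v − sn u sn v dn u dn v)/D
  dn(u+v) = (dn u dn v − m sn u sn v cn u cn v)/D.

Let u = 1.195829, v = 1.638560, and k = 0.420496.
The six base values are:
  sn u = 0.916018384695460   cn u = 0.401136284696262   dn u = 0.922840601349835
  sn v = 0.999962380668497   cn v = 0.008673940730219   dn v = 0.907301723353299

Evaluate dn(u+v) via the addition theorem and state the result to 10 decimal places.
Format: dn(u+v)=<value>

dn(u+v)=0.9824873187

m = k² = 0.176816886016
D = 1 − m·sn²u·sn²v = 0.8516459380908848
dn(u+v) = (dn u·dn v − m·sn u·sn v·cn u·cn v)/D = 0.8367313341614611/0.8516459380908848 = 0.98248731865867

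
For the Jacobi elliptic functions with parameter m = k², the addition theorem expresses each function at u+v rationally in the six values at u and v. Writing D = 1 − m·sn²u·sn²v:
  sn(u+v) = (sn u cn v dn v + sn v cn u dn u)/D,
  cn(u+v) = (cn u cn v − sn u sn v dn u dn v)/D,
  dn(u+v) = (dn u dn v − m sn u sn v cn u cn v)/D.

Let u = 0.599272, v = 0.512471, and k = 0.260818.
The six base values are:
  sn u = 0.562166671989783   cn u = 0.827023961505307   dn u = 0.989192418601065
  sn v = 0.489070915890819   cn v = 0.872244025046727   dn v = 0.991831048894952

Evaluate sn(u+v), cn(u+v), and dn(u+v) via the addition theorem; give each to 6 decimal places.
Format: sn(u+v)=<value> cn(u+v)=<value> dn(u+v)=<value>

m = k² = 0.068026029124
D = 1 − m·sn²u·sn²v = 0.9948577997590845
sn(u+v) = (sn u·cn v·dn v + sn v·cn u·dn u)/D = 0.8864428914580523/0.9948577997590845 = 0.8910247189826666
cn(u+v) = (cn u·cn v − sn u·sn v·dn u·dn v)/D = 0.4516204622522926/0.9948577997590845 = 0.453954788675987
dn(u+v) = (dn u·dn v − m·sn u·sn v·cn u·cn v)/D = 0.9676200083518751/0.9948577997590845 = 0.9726214224647931

sn(u+v)=0.891025 cn(u+v)=0.453955 dn(u+v)=0.972621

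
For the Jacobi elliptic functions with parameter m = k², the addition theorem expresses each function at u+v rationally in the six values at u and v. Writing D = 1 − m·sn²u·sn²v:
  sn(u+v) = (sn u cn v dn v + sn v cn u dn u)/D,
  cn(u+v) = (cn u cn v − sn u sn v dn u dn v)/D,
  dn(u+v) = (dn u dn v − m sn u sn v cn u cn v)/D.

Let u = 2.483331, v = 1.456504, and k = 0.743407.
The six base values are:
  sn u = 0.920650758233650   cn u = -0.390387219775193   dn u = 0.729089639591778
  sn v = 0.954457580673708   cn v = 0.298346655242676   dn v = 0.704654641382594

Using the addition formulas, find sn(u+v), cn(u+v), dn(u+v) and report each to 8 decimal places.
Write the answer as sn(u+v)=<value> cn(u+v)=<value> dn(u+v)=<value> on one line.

m = k² = 0.552653967649
D = 1 − m·sn²u·sn²v = 0.5732668457194614
sn(u+v) = (sn u·cn v·dn v + sn v·cn u·dn u)/D = -0.07811500583500023/0.5732668457194614 = -0.1362629051693445
cn(u+v) = (cn u·cn v − sn u·sn v·dn u·dn v)/D = -0.5679198202779497/0.5732668457194614 = -0.9906727111790302
dn(u+v) = (dn u·dn v − m·sn u·sn v·cn u·cn v)/D = 0.5703179878253319/0.5732668457194614 = 0.9948560466802704

sn(u+v)=-0.13626291 cn(u+v)=-0.99067271 dn(u+v)=0.99485605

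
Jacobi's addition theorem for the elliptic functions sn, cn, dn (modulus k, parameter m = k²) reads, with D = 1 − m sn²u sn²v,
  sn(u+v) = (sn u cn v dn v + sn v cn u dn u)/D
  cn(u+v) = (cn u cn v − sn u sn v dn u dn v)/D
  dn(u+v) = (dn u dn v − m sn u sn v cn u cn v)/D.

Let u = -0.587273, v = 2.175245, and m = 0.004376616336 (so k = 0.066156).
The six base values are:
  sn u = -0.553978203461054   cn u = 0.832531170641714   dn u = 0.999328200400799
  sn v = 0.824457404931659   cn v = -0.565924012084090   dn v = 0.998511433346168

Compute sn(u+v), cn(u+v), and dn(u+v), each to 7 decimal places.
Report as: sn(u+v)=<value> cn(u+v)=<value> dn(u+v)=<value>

sn(u+v)=0.9998811 cn(u+v)=-0.0154183 dn(u+v)=0.9978098

m = k² = 0.004376616336
D = 1 − m·sn²u·sn²v = 0.9990870220721599
sn(u+v) = (sn u·cn v·dn v + sn v·cn u·dn u)/D = 0.9989682619260954/0.9990870220721599 = 0.999881131329463
cn(u+v) = (cn u·cn v − sn u·sn v·dn u·dn v)/D = -0.01540419869296979/0.9990870220721599 = -0.0154182752379474
dn(u+v) = (dn u·dn v − m·sn u·sn v·cn u·cn v)/D = 0.9968988352493939/0.9990870220721599 = 0.9978098135853796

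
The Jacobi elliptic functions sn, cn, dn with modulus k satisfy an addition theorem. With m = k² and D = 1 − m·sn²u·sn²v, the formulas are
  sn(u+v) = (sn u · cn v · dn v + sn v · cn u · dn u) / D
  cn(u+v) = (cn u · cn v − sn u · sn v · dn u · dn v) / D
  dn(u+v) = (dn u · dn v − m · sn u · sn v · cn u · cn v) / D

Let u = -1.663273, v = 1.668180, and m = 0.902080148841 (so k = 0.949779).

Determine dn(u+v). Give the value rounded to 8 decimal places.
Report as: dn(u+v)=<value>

dn(u+v)=0.99998914

sn u = -0.9469228764180978, cn u = 0.3214608313870848, dn u = 0.4371935122366089
sn v = 0.9476092754933215, cn v = 0.3194317783174089, dn v = 0.4358498566022899
m = k² = 0.902080148841
D = 1 − m·sn²u·sn²v = 0.2736717277761837
dn(u+v) = (dn u·dn v − m·sn u·sn v·cn u·cn v)/D = 0.2736687556112336/0.2736717277761837 = 0.9999891396711885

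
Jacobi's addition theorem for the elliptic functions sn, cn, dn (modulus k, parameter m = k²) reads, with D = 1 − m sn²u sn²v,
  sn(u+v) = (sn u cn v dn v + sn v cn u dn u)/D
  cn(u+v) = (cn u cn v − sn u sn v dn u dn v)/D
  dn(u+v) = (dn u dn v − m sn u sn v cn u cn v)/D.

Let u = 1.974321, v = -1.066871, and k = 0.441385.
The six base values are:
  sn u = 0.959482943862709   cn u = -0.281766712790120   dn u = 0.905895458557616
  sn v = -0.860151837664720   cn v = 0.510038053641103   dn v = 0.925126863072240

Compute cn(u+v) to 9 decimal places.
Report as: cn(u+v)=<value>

m = k² = 0.194820718225
D = 1 − m·sn²u·sn²v = 0.8673033677112837
cn(u+v) = (cn u·cn v − sn u·sn v·dn u·dn v)/D = 0.547946811995132/0.8673033677112837 = 0.6317821795631927

cn(u+v)=0.631782180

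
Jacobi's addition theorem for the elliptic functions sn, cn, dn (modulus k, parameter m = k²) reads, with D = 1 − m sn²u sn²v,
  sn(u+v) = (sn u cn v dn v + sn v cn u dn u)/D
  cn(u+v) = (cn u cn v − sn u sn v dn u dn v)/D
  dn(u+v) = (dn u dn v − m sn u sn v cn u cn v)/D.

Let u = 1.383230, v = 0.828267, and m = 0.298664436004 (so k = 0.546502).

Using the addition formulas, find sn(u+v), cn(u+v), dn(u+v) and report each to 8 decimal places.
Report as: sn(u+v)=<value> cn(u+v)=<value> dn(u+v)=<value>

sn u = 0.9616786764629958, cn u = 0.2741789985326749, dn u = 0.8507569577232318
sn v = 0.7199566922997031, cn v = 0.6940189919684264, dn v = 0.9193426898888123
m = k² = 0.298664436004
D = 1 − m·sn²u·sn²v = 0.8568286136904277
sn(u+v) = (sn u·cn v·dn v + sn v·cn u·dn u)/D = 0.7815275756612971/0.8568286136904277 = 0.9121165693745881
cn(u+v) = (cn u·cn v − sn u·sn v·dn u·dn v)/D = -0.3512405468046587/0.8568286136904277 = -0.4099309257330217
dn(u+v) = (dn u·dn v − m·sn u·sn v·cn u·cn v)/D = 0.742788940889487/0.8568286136904277 = 0.8669049200985913

sn(u+v)=0.91211657 cn(u+v)=-0.40993093 dn(u+v)=0.86690492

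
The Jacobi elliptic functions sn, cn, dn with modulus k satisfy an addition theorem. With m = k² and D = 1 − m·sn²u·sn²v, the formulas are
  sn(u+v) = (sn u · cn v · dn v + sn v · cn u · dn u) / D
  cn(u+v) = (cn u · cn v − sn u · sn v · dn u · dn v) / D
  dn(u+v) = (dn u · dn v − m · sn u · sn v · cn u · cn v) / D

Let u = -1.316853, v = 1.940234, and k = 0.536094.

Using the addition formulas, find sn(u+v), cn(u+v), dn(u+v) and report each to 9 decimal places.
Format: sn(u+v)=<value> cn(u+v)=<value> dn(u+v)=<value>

sn(u+v)=0.575068536 cn(u+v)=0.818105237 dn(u+v)=0.951292167

sn u = -0.9456047843302218, cn u = 0.3253176783573168, dn u = 0.8619854300100605
sn v = 0.9805123266027672, cn v = -0.1964575714499913, dn v = 0.8507029256462826
m = k² = 0.287396776836
D = 1 − m·sn²u·sn²v = 0.7529372161919864
sn(u+v) = (sn u·cn v·dn v + sn v·cn u·dn u)/D = 0.4329905029689779/0.7529372161919864 = 0.5750685364695435
cn(u+v) = (cn u·cn v − sn u·sn v·dn u·dn v)/D = 0.6159818794945267/0.7529372161919864 = 0.8181052367286114
dn(u+v) = (dn u·dn v − m·sn u·sn v·cn u·cn v)/D = 0.7162632762351837/0.7529372161919864 = 0.9512921673040911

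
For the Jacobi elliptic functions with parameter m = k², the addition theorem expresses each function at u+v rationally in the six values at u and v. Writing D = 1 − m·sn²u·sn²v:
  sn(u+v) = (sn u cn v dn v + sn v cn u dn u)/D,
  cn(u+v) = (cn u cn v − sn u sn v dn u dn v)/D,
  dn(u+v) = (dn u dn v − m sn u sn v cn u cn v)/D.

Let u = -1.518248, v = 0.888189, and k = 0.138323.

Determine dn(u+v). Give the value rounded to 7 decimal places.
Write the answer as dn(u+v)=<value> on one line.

sn u = -0.9982264449222242, cn u = 0.05953120742885724, dn u = 0.9904214028589272
sn v = 0.7747264694774963, cn v = 0.6322965265529568, dn v = 0.9942415203850371
m = k² = 0.019133252329
D = 1 − m·sn²u·sn²v = 0.9885568990358497
dn(u+v) = (dn u·dn v − m·sn u·sn v·cn u·cn v)/D = 0.9852750513338407/0.9885568990358497 = 0.9966801630688027

dn(u+v)=0.9966802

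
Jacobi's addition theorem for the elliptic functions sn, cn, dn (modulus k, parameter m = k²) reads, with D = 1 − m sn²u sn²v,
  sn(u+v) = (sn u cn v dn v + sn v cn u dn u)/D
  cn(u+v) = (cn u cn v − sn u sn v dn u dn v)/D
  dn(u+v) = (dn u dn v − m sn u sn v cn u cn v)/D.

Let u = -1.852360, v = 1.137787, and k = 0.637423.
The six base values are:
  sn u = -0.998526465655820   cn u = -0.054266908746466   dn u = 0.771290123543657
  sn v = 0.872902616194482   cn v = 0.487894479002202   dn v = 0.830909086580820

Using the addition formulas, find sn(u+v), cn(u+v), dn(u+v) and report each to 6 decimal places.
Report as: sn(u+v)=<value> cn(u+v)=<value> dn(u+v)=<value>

m = k² = 0.406308080929
D = 1 − m·sn²u·sn²v = 0.6913216212085245
sn(u+v) = (sn u·cn v·dn v + sn v·cn u·dn u)/D = -0.4413343933266408/0.6913216212085245 = -0.6383922906318597
cn(u+v) = (cn u·cn v − sn u·sn v·dn u·dn v)/D = 0.5321179730260842/0.6913216212085245 = 0.7697111687261704
dn(u+v) = (dn u·dn v − m·sn u·sn v·cn u·cn v)/D = 0.6314954490662324/0.6913216212085245 = 0.9134611585882303

sn(u+v)=-0.638392 cn(u+v)=0.769711 dn(u+v)=0.913461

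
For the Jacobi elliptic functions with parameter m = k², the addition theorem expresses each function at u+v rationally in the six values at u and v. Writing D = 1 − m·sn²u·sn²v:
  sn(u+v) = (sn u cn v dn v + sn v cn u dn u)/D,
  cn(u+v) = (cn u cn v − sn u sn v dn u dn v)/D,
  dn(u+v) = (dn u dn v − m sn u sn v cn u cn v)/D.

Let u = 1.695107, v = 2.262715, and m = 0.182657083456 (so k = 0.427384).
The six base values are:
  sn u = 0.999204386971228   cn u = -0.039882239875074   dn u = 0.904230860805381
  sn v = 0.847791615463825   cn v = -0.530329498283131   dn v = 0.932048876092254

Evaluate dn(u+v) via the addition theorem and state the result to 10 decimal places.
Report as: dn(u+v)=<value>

m = k² = 0.182657083456
D = 1 − m·sn²u·sn²v = 0.868923928263512
dn(u+v) = (dn u·dn v − m·sn u·sn v·cn u·cn v)/D = 0.8395146643442517/0.868923928263512 = 0.9661543859448861

dn(u+v)=0.9661543859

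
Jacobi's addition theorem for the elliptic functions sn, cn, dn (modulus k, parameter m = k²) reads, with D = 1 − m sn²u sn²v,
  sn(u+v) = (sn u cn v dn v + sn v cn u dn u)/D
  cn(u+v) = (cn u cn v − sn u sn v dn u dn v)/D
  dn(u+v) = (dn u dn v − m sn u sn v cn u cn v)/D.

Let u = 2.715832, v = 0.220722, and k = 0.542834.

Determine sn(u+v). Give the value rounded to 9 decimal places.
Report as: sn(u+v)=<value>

sn u = 0.6366792812248328, cn u = -0.7711287135485426, dn u = 0.9383778159305896
sn v = 0.2184241906820516, cn v = 0.9758539198696139, dn v = 0.9929459255603756
m = k² = 0.294668751556
D = 1 − m·sn²u·sn²v = 0.9943012843406215
sn(u+v) = (sn u·cn v·dn v + sn v·cn u·dn u)/D = 0.4588692880436304/0.9943012843406215 = 0.4614992409950804

sn(u+v)=0.461499241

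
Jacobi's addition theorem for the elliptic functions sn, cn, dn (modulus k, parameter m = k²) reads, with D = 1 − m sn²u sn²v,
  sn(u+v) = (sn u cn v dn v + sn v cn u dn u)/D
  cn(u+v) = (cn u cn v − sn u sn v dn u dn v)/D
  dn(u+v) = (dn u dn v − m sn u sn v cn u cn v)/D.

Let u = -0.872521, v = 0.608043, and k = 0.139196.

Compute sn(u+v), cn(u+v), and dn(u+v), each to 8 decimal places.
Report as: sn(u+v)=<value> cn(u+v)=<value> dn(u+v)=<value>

sn u = -0.7647675292772014, cn u = 0.6443063139247084, dn u = 0.9943177801876604
sn v = 0.5707090263163785, cn v = 0.8211523654481008, dn v = 0.9968396163289006
m = k² = 0.019375526416
D = 1 − m·sn²u·sn²v = 0.9963090184522979
sn(u+v) = (sn u·cn v·dn v + sn v·cn u·dn u)/D = -0.2603839623364604/0.9963090184522979 = -0.2613485951787832
cn(u+v) = (cn u·cn v − sn u·sn v·dn u·dn v)/D = 0.9616817833396586/0.9963090184522979 = 0.9652444829151195
dn(u+v) = (dn u·dn v − m·sn u·sn v·cn u·cn v)/D = 0.995649538382627/0.9963090184522979 = 0.9993380767839527

sn(u+v)=-0.26134860 cn(u+v)=0.96524448 dn(u+v)=0.99933808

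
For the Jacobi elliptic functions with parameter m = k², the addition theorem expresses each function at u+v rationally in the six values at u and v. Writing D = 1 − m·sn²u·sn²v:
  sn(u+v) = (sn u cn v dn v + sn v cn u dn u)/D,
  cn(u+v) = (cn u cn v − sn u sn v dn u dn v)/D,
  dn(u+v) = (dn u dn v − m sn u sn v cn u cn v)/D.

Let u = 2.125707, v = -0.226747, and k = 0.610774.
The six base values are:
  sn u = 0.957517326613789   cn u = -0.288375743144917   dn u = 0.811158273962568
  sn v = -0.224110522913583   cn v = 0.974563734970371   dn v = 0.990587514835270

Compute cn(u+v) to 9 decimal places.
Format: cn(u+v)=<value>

m = k² = 0.373044879076
D = 1 − m·sn²u·sn²v = 0.9828217521955339
cn(u+v) = (cn u·cn v − sn u·sn v·dn u·dn v)/D = -0.1086127192336878/0.9828217521955339 = -0.1105111064046527

cn(u+v)=-0.110511106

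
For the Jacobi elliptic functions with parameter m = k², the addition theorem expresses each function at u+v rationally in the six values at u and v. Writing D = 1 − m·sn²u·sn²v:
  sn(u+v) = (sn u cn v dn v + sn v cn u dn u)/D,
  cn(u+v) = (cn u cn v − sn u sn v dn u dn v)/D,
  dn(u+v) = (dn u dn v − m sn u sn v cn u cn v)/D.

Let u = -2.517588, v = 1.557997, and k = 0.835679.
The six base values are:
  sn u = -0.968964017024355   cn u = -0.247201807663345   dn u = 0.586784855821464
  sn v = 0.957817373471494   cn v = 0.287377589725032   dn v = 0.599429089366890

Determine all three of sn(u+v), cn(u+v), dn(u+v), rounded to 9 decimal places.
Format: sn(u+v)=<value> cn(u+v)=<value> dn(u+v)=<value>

m = k² = 0.698359391041
D = 1 − m·sn²u·sn²v = 0.3984666679882213
sn(u+v) = (sn u·cn v·dn v + sn v·cn u·dn u)/D = -0.3058516579747401/0.3984666679882213 = -0.7675714998168458
cn(u+v) = (cn u·cn v − sn u·sn v·dn u·dn v)/D = 0.2554025231115346/0.3984666679882213 = 0.6409633317662703
dn(u+v) = (dn u·dn v − m·sn u·sn v·cn u·cn v)/D = 0.3056918235263839/0.3984666679882213 = 0.767170376056198

sn(u+v)=-0.767571500 cn(u+v)=0.640963332 dn(u+v)=0.767170376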